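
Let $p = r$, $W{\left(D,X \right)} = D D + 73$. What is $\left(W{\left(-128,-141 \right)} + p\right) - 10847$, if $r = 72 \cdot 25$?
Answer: $7410$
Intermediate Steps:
$W{\left(D,X \right)} = 73 + D^{2}$ ($W{\left(D,X \right)} = D^{2} + 73 = 73 + D^{2}$)
$r = 1800$
$p = 1800$
$\left(W{\left(-128,-141 \right)} + p\right) - 10847 = \left(\left(73 + \left(-128\right)^{2}\right) + 1800\right) - 10847 = \left(\left(73 + 16384\right) + 1800\right) - 10847 = \left(16457 + 1800\right) - 10847 = 18257 - 10847 = 7410$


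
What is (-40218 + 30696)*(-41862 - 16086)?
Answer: 551780856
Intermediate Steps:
(-40218 + 30696)*(-41862 - 16086) = -9522*(-57948) = 551780856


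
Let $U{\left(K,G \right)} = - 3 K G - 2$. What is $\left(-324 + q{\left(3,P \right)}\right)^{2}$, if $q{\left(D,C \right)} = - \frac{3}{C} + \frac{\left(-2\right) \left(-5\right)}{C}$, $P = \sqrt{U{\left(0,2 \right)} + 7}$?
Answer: $\frac{524929}{5} - \frac{4536 \sqrt{5}}{5} \approx 1.0296 \cdot 10^{5}$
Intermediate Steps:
$U{\left(K,G \right)} = -2 - 3 G K$ ($U{\left(K,G \right)} = - 3 G K - 2 = -2 - 3 G K$)
$P = \sqrt{5}$ ($P = \sqrt{\left(-2 - 6 \cdot 0\right) + 7} = \sqrt{\left(-2 + 0\right) + 7} = \sqrt{-2 + 7} = \sqrt{5} \approx 2.2361$)
$q{\left(D,C \right)} = \frac{7}{C}$ ($q{\left(D,C \right)} = - \frac{3}{C} + \frac{10}{C} = \frac{7}{C}$)
$\left(-324 + q{\left(3,P \right)}\right)^{2} = \left(-324 + \frac{7}{\sqrt{5}}\right)^{2} = \left(-324 + 7 \frac{\sqrt{5}}{5}\right)^{2} = \left(-324 + \frac{7 \sqrt{5}}{5}\right)^{2}$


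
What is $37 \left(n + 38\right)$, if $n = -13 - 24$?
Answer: $37$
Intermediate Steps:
$n = -37$ ($n = -13 - 24 = -37$)
$37 \left(n + 38\right) = 37 \left(-37 + 38\right) = 37 \cdot 1 = 37$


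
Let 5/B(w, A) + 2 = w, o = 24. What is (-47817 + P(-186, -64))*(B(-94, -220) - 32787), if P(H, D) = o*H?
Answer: 54852475839/32 ≈ 1.7141e+9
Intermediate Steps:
B(w, A) = 5/(-2 + w)
P(H, D) = 24*H
(-47817 + P(-186, -64))*(B(-94, -220) - 32787) = (-47817 + 24*(-186))*(5/(-2 - 94) - 32787) = (-47817 - 4464)*(5/(-96) - 32787) = -52281*(5*(-1/96) - 32787) = -52281*(-5/96 - 32787) = -52281*(-3147557/96) = 54852475839/32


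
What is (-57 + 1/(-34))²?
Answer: 3759721/1156 ≈ 3252.4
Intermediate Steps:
(-57 + 1/(-34))² = (-57 - 1/34)² = (-1939/34)² = 3759721/1156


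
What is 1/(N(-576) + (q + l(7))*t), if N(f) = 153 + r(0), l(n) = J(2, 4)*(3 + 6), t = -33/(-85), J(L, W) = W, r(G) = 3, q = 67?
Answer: 85/16659 ≈ 0.0051023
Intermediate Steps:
t = 33/85 (t = -33*(-1/85) = 33/85 ≈ 0.38824)
l(n) = 36 (l(n) = 4*(3 + 6) = 4*9 = 36)
N(f) = 156 (N(f) = 153 + 3 = 156)
1/(N(-576) + (q + l(7))*t) = 1/(156 + (67 + 36)*(33/85)) = 1/(156 + 103*(33/85)) = 1/(156 + 3399/85) = 1/(16659/85) = 85/16659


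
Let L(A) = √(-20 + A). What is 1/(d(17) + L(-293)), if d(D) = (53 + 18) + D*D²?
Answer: 4984/24840569 - I*√313/24840569 ≈ 0.00020064 - 7.1221e-7*I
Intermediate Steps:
d(D) = 71 + D³
1/(d(17) + L(-293)) = 1/((71 + 17³) + √(-20 - 293)) = 1/((71 + 4913) + √(-313)) = 1/(4984 + I*√313)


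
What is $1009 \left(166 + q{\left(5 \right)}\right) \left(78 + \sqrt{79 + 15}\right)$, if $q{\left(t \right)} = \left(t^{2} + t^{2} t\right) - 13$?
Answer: $23846706 + 305727 \sqrt{94} \approx 2.6811 \cdot 10^{7}$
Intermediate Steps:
$q{\left(t \right)} = -13 + t^{2} + t^{3}$ ($q{\left(t \right)} = \left(t^{2} + t^{3}\right) - 13 = -13 + t^{2} + t^{3}$)
$1009 \left(166 + q{\left(5 \right)}\right) \left(78 + \sqrt{79 + 15}\right) = 1009 \left(166 + \left(-13 + 5^{2} + 5^{3}\right)\right) \left(78 + \sqrt{79 + 15}\right) = 1009 \left(166 + \left(-13 + 25 + 125\right)\right) \left(78 + \sqrt{94}\right) = 1009 \left(166 + 137\right) \left(78 + \sqrt{94}\right) = 1009 \cdot 303 \left(78 + \sqrt{94}\right) = 1009 \left(23634 + 303 \sqrt{94}\right) = 23846706 + 305727 \sqrt{94}$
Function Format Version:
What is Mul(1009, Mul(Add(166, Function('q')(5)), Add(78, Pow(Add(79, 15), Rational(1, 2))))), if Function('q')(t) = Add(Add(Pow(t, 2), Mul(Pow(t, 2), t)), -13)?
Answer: Add(23846706, Mul(305727, Pow(94, Rational(1, 2)))) ≈ 2.6811e+7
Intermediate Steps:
Function('q')(t) = Add(-13, Pow(t, 2), Pow(t, 3)) (Function('q')(t) = Add(Add(Pow(t, 2), Pow(t, 3)), -13) = Add(-13, Pow(t, 2), Pow(t, 3)))
Mul(1009, Mul(Add(166, Function('q')(5)), Add(78, Pow(Add(79, 15), Rational(1, 2))))) = Mul(1009, Mul(Add(166, Add(-13, Pow(5, 2), Pow(5, 3))), Add(78, Pow(Add(79, 15), Rational(1, 2))))) = Mul(1009, Mul(Add(166, Add(-13, 25, 125)), Add(78, Pow(94, Rational(1, 2))))) = Mul(1009, Mul(Add(166, 137), Add(78, Pow(94, Rational(1, 2))))) = Mul(1009, Mul(303, Add(78, Pow(94, Rational(1, 2))))) = Mul(1009, Add(23634, Mul(303, Pow(94, Rational(1, 2))))) = Add(23846706, Mul(305727, Pow(94, Rational(1, 2))))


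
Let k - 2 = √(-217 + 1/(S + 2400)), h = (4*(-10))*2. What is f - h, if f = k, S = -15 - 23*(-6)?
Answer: 82 + I*√1642470/87 ≈ 82.0 + 14.731*I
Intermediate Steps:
S = 123 (S = -15 + 138 = 123)
h = -80 (h = -40*2 = -80)
k = 2 + I*√1642470/87 (k = 2 + √(-217 + 1/(123 + 2400)) = 2 + √(-217 + 1/2523) = 2 + √(-547490/2523) = 2 + I*√1642470/87 ≈ 2.0 + 14.731*I)
f = 2 + I*√1642470/87 ≈ 2.0 + 14.731*I
f - h = (2 + I*√1642470/87) - 1*(-80) = (2 + I*√1642470/87) + 80 = 82 + I*√1642470/87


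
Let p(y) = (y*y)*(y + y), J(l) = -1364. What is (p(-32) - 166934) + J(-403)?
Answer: -233834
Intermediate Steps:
p(y) = 2*y**3 (p(y) = y**2*(2*y) = 2*y**3)
(p(-32) - 166934) + J(-403) = (2*(-32)**3 - 166934) - 1364 = (2*(-32768) - 166934) - 1364 = (-65536 - 166934) - 1364 = -232470 - 1364 = -233834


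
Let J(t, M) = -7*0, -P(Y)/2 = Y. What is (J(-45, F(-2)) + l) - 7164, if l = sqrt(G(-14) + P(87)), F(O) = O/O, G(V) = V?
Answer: -7164 + 2*I*sqrt(47) ≈ -7164.0 + 13.711*I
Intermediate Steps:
P(Y) = -2*Y
F(O) = 1
J(t, M) = 0
l = 2*I*sqrt(47) (l = sqrt(-14 - 2*87) = sqrt(-14 - 174) = sqrt(-188) = 2*I*sqrt(47) ≈ 13.711*I)
(J(-45, F(-2)) + l) - 7164 = (0 + 2*I*sqrt(47)) - 7164 = 2*I*sqrt(47) - 7164 = -7164 + 2*I*sqrt(47)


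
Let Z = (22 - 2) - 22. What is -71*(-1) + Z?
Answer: 69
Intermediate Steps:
Z = -2 (Z = 20 - 22 = -2)
-71*(-1) + Z = -71*(-1) - 2 = 71 - 2 = 69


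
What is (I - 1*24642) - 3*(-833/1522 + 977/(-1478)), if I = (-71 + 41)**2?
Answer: -13349963592/562379 ≈ -23738.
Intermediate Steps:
I = 900 (I = (-30)**2 = 900)
(I - 1*24642) - 3*(-833/1522 + 977/(-1478)) = (900 - 1*24642) - 3*(-833/1522 + 977/(-1478)) = (900 - 24642) - 3*(-833*1/1522 + 977*(-1/1478)) = -23742 - 3*(-833/1522 - 977/1478) = -23742 - 3*(-679542/562379) = -23742 + 2038626/562379 = -13349963592/562379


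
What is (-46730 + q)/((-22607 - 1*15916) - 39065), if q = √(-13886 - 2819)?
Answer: 23365/38794 - I*√16705/77588 ≈ 0.60228 - 0.0016658*I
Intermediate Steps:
q = I*√16705 (q = √(-16705) = I*√16705 ≈ 129.25*I)
(-46730 + q)/((-22607 - 1*15916) - 39065) = (-46730 + I*√16705)/((-22607 - 1*15916) - 39065) = (-46730 + I*√16705)/((-22607 - 15916) - 39065) = (-46730 + I*√16705)/(-38523 - 39065) = (-46730 + I*√16705)/(-77588) = (-46730 + I*√16705)*(-1/77588) = 23365/38794 - I*√16705/77588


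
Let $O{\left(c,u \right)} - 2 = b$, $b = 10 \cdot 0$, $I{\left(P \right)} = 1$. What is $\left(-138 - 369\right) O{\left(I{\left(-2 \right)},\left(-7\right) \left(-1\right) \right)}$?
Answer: $-1014$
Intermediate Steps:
$b = 0$
$O{\left(c,u \right)} = 2$ ($O{\left(c,u \right)} = 2 + 0 = 2$)
$\left(-138 - 369\right) O{\left(I{\left(-2 \right)},\left(-7\right) \left(-1\right) \right)} = \left(-138 - 369\right) 2 = \left(-507\right) 2 = -1014$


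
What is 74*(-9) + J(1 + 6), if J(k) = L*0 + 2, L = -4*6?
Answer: -664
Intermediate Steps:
L = -24
J(k) = 2 (J(k) = -24*0 + 2 = 0 + 2 = 2)
74*(-9) + J(1 + 6) = 74*(-9) + 2 = -666 + 2 = -664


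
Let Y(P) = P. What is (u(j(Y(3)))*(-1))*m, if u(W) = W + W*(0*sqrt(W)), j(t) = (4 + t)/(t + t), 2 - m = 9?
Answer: 49/6 ≈ 8.1667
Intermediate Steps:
m = -7 (m = 2 - 1*9 = 2 - 9 = -7)
j(t) = (4 + t)/(2*t) (j(t) = (4 + t)/((2*t)) = (4 + t)*(1/(2*t)) = (4 + t)/(2*t))
u(W) = W (u(W) = W + W*0 = W + 0 = W)
(u(j(Y(3)))*(-1))*m = (((1/2)*(4 + 3)/3)*(-1))*(-7) = (((1/2)*(1/3)*7)*(-1))*(-7) = ((7/6)*(-1))*(-7) = -7/6*(-7) = 49/6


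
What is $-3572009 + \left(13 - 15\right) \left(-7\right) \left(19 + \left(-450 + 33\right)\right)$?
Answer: $-3577581$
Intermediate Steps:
$-3572009 + \left(13 - 15\right) \left(-7\right) \left(19 + \left(-450 + 33\right)\right) = -3572009 + \left(-2\right) \left(-7\right) \left(19 - 417\right) = -3572009 + 14 \left(-398\right) = -3572009 - 5572 = -3577581$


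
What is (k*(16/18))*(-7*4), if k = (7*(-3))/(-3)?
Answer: -1568/9 ≈ -174.22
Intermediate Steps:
k = 7 (k = -21*(-⅓) = 7)
(k*(16/18))*(-7*4) = (7*(16/18))*(-7*4) = (7*(16*(1/18)))*(-28) = (7*(8/9))*(-28) = (56/9)*(-28) = -1568/9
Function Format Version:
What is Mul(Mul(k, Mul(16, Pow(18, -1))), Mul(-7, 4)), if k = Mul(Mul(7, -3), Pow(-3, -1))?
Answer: Rational(-1568, 9) ≈ -174.22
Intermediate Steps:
k = 7 (k = Mul(-21, Rational(-1, 3)) = 7)
Mul(Mul(k, Mul(16, Pow(18, -1))), Mul(-7, 4)) = Mul(Mul(7, Mul(16, Pow(18, -1))), Mul(-7, 4)) = Mul(Mul(7, Mul(16, Rational(1, 18))), -28) = Mul(Mul(7, Rational(8, 9)), -28) = Mul(Rational(56, 9), -28) = Rational(-1568, 9)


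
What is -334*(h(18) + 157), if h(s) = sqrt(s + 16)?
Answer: -52438 - 334*sqrt(34) ≈ -54386.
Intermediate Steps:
h(s) = sqrt(16 + s)
-334*(h(18) + 157) = -334*(sqrt(16 + 18) + 157) = -334*(sqrt(34) + 157) = -334*(157 + sqrt(34)) = -52438 - 334*sqrt(34)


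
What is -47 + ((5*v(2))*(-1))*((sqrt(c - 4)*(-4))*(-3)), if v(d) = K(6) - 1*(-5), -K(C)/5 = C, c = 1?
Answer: -47 + 1500*I*sqrt(3) ≈ -47.0 + 2598.1*I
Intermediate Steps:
K(C) = -5*C
v(d) = -25 (v(d) = -5*6 - 1*(-5) = -30 + 5 = -25)
-47 + ((5*v(2))*(-1))*((sqrt(c - 4)*(-4))*(-3)) = -47 + ((5*(-25))*(-1))*((sqrt(1 - 4)*(-4))*(-3)) = -47 + (-125*(-1))*((sqrt(-3)*(-4))*(-3)) = -47 + 125*(((I*sqrt(3))*(-4))*(-3)) = -47 + 125*(-4*I*sqrt(3)*(-3)) = -47 + 125*(12*I*sqrt(3)) = -47 + 1500*I*sqrt(3)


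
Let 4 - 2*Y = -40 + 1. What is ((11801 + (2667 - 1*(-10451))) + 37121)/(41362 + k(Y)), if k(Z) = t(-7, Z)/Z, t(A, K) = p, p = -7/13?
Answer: 4335045/2890168 ≈ 1.4999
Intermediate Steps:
Y = 43/2 (Y = 2 - (-40 + 1)/2 = 2 - ½*(-39) = 2 + 39/2 = 43/2 ≈ 21.500)
p = -7/13 (p = -7*1/13 = -7/13 ≈ -0.53846)
t(A, K) = -7/13
k(Z) = -7/(13*Z)
((11801 + (2667 - 1*(-10451))) + 37121)/(41362 + k(Y)) = ((11801 + (2667 - 1*(-10451))) + 37121)/(41362 - 7/(13*43/2)) = ((11801 + (2667 + 10451)) + 37121)/(41362 - 7/13*2/43) = ((11801 + 13118) + 37121)/(41362 - 14/559) = (24919 + 37121)/(23121344/559) = 62040*(559/23121344) = 4335045/2890168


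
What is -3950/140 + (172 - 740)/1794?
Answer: -358291/12558 ≈ -28.531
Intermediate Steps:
-3950/140 + (172 - 740)/1794 = -3950*1/140 - 568*1/1794 = -395/14 - 284/897 = -358291/12558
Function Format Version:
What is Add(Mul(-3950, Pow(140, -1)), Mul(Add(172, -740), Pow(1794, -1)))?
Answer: Rational(-358291, 12558) ≈ -28.531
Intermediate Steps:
Add(Mul(-3950, Pow(140, -1)), Mul(Add(172, -740), Pow(1794, -1))) = Add(Mul(-3950, Rational(1, 140)), Mul(-568, Rational(1, 1794))) = Add(Rational(-395, 14), Rational(-284, 897)) = Rational(-358291, 12558)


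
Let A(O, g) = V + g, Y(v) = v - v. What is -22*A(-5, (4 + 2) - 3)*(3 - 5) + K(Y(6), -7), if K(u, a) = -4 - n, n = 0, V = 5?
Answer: 348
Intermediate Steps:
Y(v) = 0
K(u, a) = -4 (K(u, a) = -4 - 1*0 = -4 + 0 = -4)
A(O, g) = 5 + g
-22*A(-5, (4 + 2) - 3)*(3 - 5) + K(Y(6), -7) = -22*(5 + ((4 + 2) - 3))*(3 - 5) - 4 = -22*(5 + (6 - 3))*(-2) - 4 = -22*(5 + 3)*(-2) - 4 = -176*(-2) - 4 = -22*(-16) - 4 = 352 - 4 = 348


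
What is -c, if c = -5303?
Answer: 5303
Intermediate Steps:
-c = -1*(-5303) = 5303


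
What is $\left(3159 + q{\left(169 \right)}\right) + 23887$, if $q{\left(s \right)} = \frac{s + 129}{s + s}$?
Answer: $\frac{4570923}{169} \approx 27047.0$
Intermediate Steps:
$q{\left(s \right)} = \frac{129 + s}{2 s}$
$\left(3159 + q{\left(169 \right)}\right) + 23887 = \left(3159 + \frac{129 + 169}{2 \cdot 169}\right) + 23887 = \left(3159 + \frac{1}{2} \cdot \frac{1}{169} \cdot 298\right) + 23887 = \left(3159 + \frac{149}{169}\right) + 23887 = \frac{534020}{169} + 23887 = \frac{4570923}{169}$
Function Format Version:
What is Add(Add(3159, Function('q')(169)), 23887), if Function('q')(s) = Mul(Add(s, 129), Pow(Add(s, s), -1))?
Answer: Rational(4570923, 169) ≈ 27047.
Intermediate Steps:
Function('q')(s) = Mul(Rational(1, 2), Pow(s, -1), Add(129, s)) (Function('q')(s) = Mul(Add(129, s), Pow(Mul(2, s), -1)) = Mul(Add(129, s), Mul(Rational(1, 2), Pow(s, -1))) = Mul(Rational(1, 2), Pow(s, -1), Add(129, s)))
Add(Add(3159, Function('q')(169)), 23887) = Add(Add(3159, Mul(Rational(1, 2), Pow(169, -1), Add(129, 169))), 23887) = Add(Add(3159, Mul(Rational(1, 2), Rational(1, 169), 298)), 23887) = Add(Add(3159, Rational(149, 169)), 23887) = Add(Rational(534020, 169), 23887) = Rational(4570923, 169)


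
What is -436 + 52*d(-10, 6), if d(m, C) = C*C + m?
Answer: 916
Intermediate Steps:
d(m, C) = m + C² (d(m, C) = C² + m = m + C²)
-436 + 52*d(-10, 6) = -436 + 52*(-10 + 6²) = -436 + 52*(-10 + 36) = -436 + 52*26 = -436 + 1352 = 916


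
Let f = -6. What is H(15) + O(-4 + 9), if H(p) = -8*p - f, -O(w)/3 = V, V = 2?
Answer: -120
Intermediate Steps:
O(w) = -6 (O(w) = -3*2 = -6)
H(p) = 6 - 8*p (H(p) = -8*p - 1*(-6) = -8*p + 6 = 6 - 8*p)
H(15) + O(-4 + 9) = (6 - 8*15) - 6 = (6 - 120) - 6 = -114 - 6 = -120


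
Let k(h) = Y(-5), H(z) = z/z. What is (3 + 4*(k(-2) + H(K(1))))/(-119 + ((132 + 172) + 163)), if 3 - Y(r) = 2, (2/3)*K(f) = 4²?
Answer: 11/348 ≈ 0.031609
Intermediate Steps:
K(f) = 24 (K(f) = (3/2)*4² = (3/2)*16 = 24)
Y(r) = 1 (Y(r) = 3 - 1*2 = 3 - 2 = 1)
H(z) = 1
k(h) = 1
(3 + 4*(k(-2) + H(K(1))))/(-119 + ((132 + 172) + 163)) = (3 + 4*(1 + 1))/(-119 + ((132 + 172) + 163)) = (3 + 4*2)/(-119 + (304 + 163)) = (3 + 8)/(-119 + 467) = 11/348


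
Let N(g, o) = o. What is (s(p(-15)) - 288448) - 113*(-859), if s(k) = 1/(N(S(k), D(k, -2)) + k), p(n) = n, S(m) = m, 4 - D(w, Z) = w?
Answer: -765523/4 ≈ -1.9138e+5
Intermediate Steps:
D(w, Z) = 4 - w
s(k) = ¼ (s(k) = 1/((4 - k) + k) = 1/4 = ¼)
(s(p(-15)) - 288448) - 113*(-859) = (¼ - 288448) - 113*(-859) = -1153791/4 + 97067 = -765523/4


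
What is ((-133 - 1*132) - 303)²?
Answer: 322624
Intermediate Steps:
((-133 - 1*132) - 303)² = ((-133 - 132) - 303)² = (-265 - 303)² = (-568)² = 322624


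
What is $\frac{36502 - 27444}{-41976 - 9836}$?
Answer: $- \frac{4529}{25906} \approx -0.17482$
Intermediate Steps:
$\frac{36502 - 27444}{-41976 - 9836} = \frac{9058}{-51812} = 9058 \left(- \frac{1}{51812}\right) = - \frac{4529}{25906}$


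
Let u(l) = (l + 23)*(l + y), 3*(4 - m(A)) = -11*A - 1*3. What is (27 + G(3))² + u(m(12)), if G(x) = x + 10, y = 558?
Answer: 45304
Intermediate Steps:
m(A) = 5 + 11*A/3 (m(A) = 4 - (-11*A - 1*3)/3 = 4 - (-11*A - 3)/3 = 4 - (-3 - 11*A)/3 = 4 + (1 + 11*A/3) = 5 + 11*A/3)
G(x) = 10 + x
u(l) = (23 + l)*(558 + l) (u(l) = (l + 23)*(l + 558) = (23 + l)*(558 + l))
(27 + G(3))² + u(m(12)) = (27 + (10 + 3))² + (12834 + (5 + (11/3)*12)² + 581*(5 + (11/3)*12)) = (27 + 13)² + (12834 + (5 + 44)² + 581*(5 + 44)) = 40² + (12834 + 49² + 581*49) = 1600 + (12834 + 2401 + 28469) = 1600 + 43704 = 45304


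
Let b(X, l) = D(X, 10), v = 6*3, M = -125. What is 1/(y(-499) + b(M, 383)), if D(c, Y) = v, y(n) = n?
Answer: -1/481 ≈ -0.0020790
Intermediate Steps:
v = 18
D(c, Y) = 18
b(X, l) = 18
1/(y(-499) + b(M, 383)) = 1/(-499 + 18) = 1/(-481) = -1/481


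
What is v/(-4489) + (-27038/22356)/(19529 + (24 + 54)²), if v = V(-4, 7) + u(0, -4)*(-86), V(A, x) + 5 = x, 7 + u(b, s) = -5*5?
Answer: -788536708747/1285210189746 ≈ -0.61355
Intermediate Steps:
u(b, s) = -32 (u(b, s) = -7 - 5*5 = -7 - 25 = -32)
V(A, x) = -5 + x
v = 2754 (v = (-5 + 7) - 32*(-86) = 2 + 2752 = 2754)
v/(-4489) + (-27038/22356)/(19529 + (24 + 54)²) = 2754/(-4489) + (-27038/22356)/(19529 + (24 + 54)²) = 2754*(-1/4489) + (-27038*1/22356)/(19529 + 78²) = -2754/4489 - 13519/(11178*(19529 + 6084)) = -2754/4489 - 13519/11178/25613 = -2754/4489 - 13519/11178*1/25613 = -2754/4489 - 13519/286302114 = -788536708747/1285210189746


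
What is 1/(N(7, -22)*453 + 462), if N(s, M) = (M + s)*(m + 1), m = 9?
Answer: -1/67488 ≈ -1.4817e-5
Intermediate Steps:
N(s, M) = 10*M + 10*s (N(s, M) = (M + s)*(9 + 1) = (M + s)*10 = 10*M + 10*s)
1/(N(7, -22)*453 + 462) = 1/((10*(-22) + 10*7)*453 + 462) = 1/((-220 + 70)*453 + 462) = 1/(-150*453 + 462) = 1/(-67950 + 462) = 1/(-67488) = -1/67488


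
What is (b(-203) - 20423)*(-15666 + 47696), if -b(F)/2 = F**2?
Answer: -3293997230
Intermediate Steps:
b(F) = -2*F**2
(b(-203) - 20423)*(-15666 + 47696) = (-2*(-203)**2 - 20423)*(-15666 + 47696) = (-2*41209 - 20423)*32030 = (-82418 - 20423)*32030 = -102841*32030 = -3293997230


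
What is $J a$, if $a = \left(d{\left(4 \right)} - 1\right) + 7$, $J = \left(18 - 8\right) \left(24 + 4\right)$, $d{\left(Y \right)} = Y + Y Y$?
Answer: $7280$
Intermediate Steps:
$d{\left(Y \right)} = Y + Y^{2}$
$J = 280$ ($J = 10 \cdot 28 = 280$)
$a = 26$ ($a = \left(4 \left(1 + 4\right) - 1\right) + 7 = \left(4 \cdot 5 - 1\right) + 7 = \left(20 - 1\right) + 7 = 19 + 7 = 26$)
$J a = 280 \cdot 26 = 7280$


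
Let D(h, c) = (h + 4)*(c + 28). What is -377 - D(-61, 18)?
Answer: 2245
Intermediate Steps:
D(h, c) = (4 + h)*(28 + c)
-377 - D(-61, 18) = -377 - (112 + 4*18 + 28*(-61) + 18*(-61)) = -377 - (112 + 72 - 1708 - 1098) = -377 - 1*(-2622) = -377 + 2622 = 2245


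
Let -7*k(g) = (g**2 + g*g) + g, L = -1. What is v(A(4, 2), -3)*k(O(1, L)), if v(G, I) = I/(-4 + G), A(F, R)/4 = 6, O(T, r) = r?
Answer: 3/140 ≈ 0.021429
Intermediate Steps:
A(F, R) = 24 (A(F, R) = 4*6 = 24)
v(G, I) = I/(-4 + G)
k(g) = -2*g**2/7 - g/7 (k(g) = -((g**2 + g*g) + g)/7 = -((g**2 + g**2) + g)/7 = -(2*g**2 + g)/7 = -(g + 2*g**2)/7 = -2*g**2/7 - g/7)
v(A(4, 2), -3)*k(O(1, L)) = (-3/(-4 + 24))*(-1/7*(-1)*(1 + 2*(-1))) = (-3/20)*(-1/7*(-1)*(1 - 2)) = (-3*1/20)*(-1/7*(-1)*(-1)) = -3/20*(-1/7) = 3/140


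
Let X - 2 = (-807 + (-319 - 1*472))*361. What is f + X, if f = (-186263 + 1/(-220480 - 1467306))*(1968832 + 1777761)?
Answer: -1177825221900255903/1687786 ≈ -6.9785e+11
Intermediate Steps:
X = -576876 (X = 2 + (-807 + (-319 - 1*472))*361 = 2 + (-807 + (-319 - 472))*361 = 2 + (-807 - 791)*361 = 2 - 1598*361 = 2 - 576878 = -576876)
f = -1177824248257019367/1687786 (f = (-186263 + 1/(-1687786))*3746593 = (-186263 - 1/1687786)*3746593 = -314372083719/1687786*3746593 = -1177824248257019367/1687786 ≈ -6.9785e+11)
f + X = -1177824248257019367/1687786 - 576876 = -1177825221900255903/1687786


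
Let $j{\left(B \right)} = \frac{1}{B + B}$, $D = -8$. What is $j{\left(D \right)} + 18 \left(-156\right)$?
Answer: $- \frac{44929}{16} \approx -2808.1$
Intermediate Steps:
$j{\left(B \right)} = \frac{1}{2 B}$
$j{\left(D \right)} + 18 \left(-156\right) = \frac{1}{2 \left(-8\right)} + 18 \left(-156\right) = \frac{1}{2} \left(- \frac{1}{8}\right) - 2808 = - \frac{1}{16} - 2808 = - \frac{44929}{16}$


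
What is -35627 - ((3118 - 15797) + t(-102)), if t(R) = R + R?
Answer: -22744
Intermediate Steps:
t(R) = 2*R
-35627 - ((3118 - 15797) + t(-102)) = -35627 - ((3118 - 15797) + 2*(-102)) = -35627 - (-12679 - 204) = -35627 - 1*(-12883) = -35627 + 12883 = -22744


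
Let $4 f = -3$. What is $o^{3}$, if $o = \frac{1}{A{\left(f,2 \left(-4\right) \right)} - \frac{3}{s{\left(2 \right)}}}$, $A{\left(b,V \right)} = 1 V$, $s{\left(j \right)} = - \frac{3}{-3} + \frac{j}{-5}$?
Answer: $- \frac{1}{2197} \approx -0.00045517$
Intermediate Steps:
$s{\left(j \right)} = 1 - \frac{j}{5}$ ($s{\left(j \right)} = \left(-3\right) \left(- \frac{1}{3}\right) + j \left(- \frac{1}{5}\right) = 1 - \frac{j}{5}$)
$f = - \frac{3}{4}$ ($f = \frac{1}{4} \left(-3\right) = - \frac{3}{4} \approx -0.75$)
$A{\left(b,V \right)} = V$
$o = - \frac{1}{13}$ ($o = \frac{1}{2 \left(-4\right) - \frac{3}{1 - \frac{2}{5}}} = \frac{1}{-8 - \frac{3}{1 - \frac{2}{5}}} = \frac{1}{-8 - \frac{3}{\frac{3}{5}}} = \frac{1}{-8 - 5} = \frac{1}{-13} = - \frac{1}{13} \approx -0.076923$)
$o^{3} = \left(- \frac{1}{13}\right)^{3} = - \frac{1}{2197}$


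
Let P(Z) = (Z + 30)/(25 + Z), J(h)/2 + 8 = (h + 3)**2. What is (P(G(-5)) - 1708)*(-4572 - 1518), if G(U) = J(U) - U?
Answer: 114336705/11 ≈ 1.0394e+7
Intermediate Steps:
J(h) = -16 + 2*(3 + h)**2 (J(h) = -16 + 2*(h + 3)**2 = -16 + 2*(3 + h)**2)
G(U) = -16 - U + 2*(3 + U)**2 (G(U) = (-16 + 2*(3 + U)**2) - U = -16 - U + 2*(3 + U)**2)
P(Z) = (30 + Z)/(25 + Z)
(P(G(-5)) - 1708)*(-4572 - 1518) = ((30 + (-16 - 1*(-5) + 2*(3 - 5)**2))/(25 + (-16 - 1*(-5) + 2*(3 - 5)**2)) - 1708)*(-4572 - 1518) = ((30 + (-16 + 5 + 2*(-2)**2))/(25 + (-16 + 5 + 2*(-2)**2)) - 1708)*(-6090) = ((30 + (-16 + 5 + 2*4))/(25 + (-16 + 5 + 2*4)) - 1708)*(-6090) = ((30 + (-16 + 5 + 8))/(25 + (-16 + 5 + 8)) - 1708)*(-6090) = ((30 - 3)/(25 - 3) - 1708)*(-6090) = (27/22 - 1708)*(-6090) = -37549/22*(-6090) = 114336705/11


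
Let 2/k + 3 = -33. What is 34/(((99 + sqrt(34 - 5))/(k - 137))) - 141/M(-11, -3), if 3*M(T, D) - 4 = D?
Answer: -4594885/9772 + 41939*sqrt(29)/87948 ≈ -467.64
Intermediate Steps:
k = -1/18 (k = 2/(-3 - 33) = 2/(-36) = 2*(-1/36) = -1/18 ≈ -0.055556)
M(T, D) = 4/3 + D/3
34/(((99 + sqrt(34 - 5))/(k - 137))) - 141/M(-11, -3) = 34/(((99 + sqrt(34 - 5))/(-1/18 - 137))) - 141/(4/3 + (1/3)*(-3)) = 34/(((99 + sqrt(29))/(-2467/18))) - 141/(4/3 - 1) = 34/(((99 + sqrt(29))*(-18/2467))) - 141/1/3 = 34/(-1782/2467 - 18*sqrt(29)/2467) - 141*3 = 34/(-1782/2467 - 18*sqrt(29)/2467) - 423 = -423 + 34/(-1782/2467 - 18*sqrt(29)/2467)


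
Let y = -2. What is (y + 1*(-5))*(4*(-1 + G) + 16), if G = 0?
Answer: -84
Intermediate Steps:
(y + 1*(-5))*(4*(-1 + G) + 16) = (-2 + 1*(-5))*(4*(-1 + 0) + 16) = (-2 - 5)*(4*(-1) + 16) = -7*(-4 + 16) = -7*12 = -84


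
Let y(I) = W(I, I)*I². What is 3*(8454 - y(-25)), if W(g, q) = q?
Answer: 72237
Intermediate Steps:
y(I) = I³ (y(I) = I*I² = I³)
3*(8454 - y(-25)) = 3*(8454 - 1*(-25)³) = 3*(8454 - 1*(-15625)) = 3*(8454 + 15625) = 3*24079 = 72237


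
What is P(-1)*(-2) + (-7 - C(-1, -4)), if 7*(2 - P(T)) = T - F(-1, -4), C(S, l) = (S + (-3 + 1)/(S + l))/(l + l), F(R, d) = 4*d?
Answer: -1901/280 ≈ -6.7893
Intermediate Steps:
C(S, l) = (S - 2/(S + l))/(2*l) (C(S, l) = (S - 2/(S + l))/((2*l)) = (S - 2/(S + l))*(1/(2*l)) = (S - 2/(S + l))/(2*l))
P(T) = -2/7 - T/7 (P(T) = 2 - (T - 4*(-4))/7 = 2 - (T - 1*(-16))/7 = 2 - (T + 16)/7 = 2 - (16 + T)/7 = 2 + (-16/7 - T/7) = -2/7 - T/7)
P(-1)*(-2) + (-7 - C(-1, -4)) = (-2/7 - ⅐*(-1))*(-2) + (-7 - (-2 + (-1)² - 1*(-4))/(2*(-4)*(-1 - 4))) = (-2/7 + ⅐)*(-2) + (-7 - (-1)*(-2 + 1 + 4)/(2*4*(-5))) = -⅐*(-2) + (-7 - (-1)*(-1)*3/(2*4*5)) = 2/7 + (-7 - 1*3/40) = 2/7 + (-7 - 3/40) = 2/7 - 283/40 = -1901/280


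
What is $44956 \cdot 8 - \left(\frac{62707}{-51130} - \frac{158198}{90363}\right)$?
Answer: $\frac{1661681091869501}{4620260190} \approx 3.5965 \cdot 10^{5}$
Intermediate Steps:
$44956 \cdot 8 - \left(\frac{62707}{-51130} - \frac{158198}{90363}\right) = 359648 - \left(62707 \left(- \frac{1}{51130}\right) - \frac{158198}{90363}\right) = 359648 - \left(- \frac{62707}{51130} - \frac{158198}{90363}\right) = 359648 - - \frac{13755056381}{4620260190} = 359648 + \frac{13755056381}{4620260190} = \frac{1661681091869501}{4620260190}$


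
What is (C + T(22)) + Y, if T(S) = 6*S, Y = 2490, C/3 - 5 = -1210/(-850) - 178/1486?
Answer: 166786749/63155 ≈ 2640.9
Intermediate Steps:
C = 1194339/63155 (C = 15 + 3*(-1210/(-850) - 178/1486) = 15 + 3*(-1210*(-1/850) - 178*1/1486) = 15 + 3*(121/85 - 89/743) = 15 + 3*(82338/63155) = 15 + 247014/63155 = 1194339/63155 ≈ 18.911)
(C + T(22)) + Y = (1194339/63155 + 6*22) + 2490 = (1194339/63155 + 132) + 2490 = 9530799/63155 + 2490 = 166786749/63155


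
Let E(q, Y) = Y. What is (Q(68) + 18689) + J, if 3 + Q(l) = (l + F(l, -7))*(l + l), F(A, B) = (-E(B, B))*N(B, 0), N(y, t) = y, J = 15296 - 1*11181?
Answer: 25385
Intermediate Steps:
J = 4115 (J = 15296 - 11181 = 4115)
F(A, B) = -B² (F(A, B) = (-B)*B = -B²)
Q(l) = -3 + 2*l*(-49 + l) (Q(l) = -3 + (l - 1*(-7)²)*(l + l) = -3 + (l - 1*49)*(2*l) = -3 + (l - 49)*(2*l) = -3 + (-49 + l)*(2*l) = -3 + 2*l*(-49 + l))
(Q(68) + 18689) + J = ((-3 - 98*68 + 2*68²) + 18689) + 4115 = ((-3 - 6664 + 2*4624) + 18689) + 4115 = ((-3 - 6664 + 9248) + 18689) + 4115 = (2581 + 18689) + 4115 = 21270 + 4115 = 25385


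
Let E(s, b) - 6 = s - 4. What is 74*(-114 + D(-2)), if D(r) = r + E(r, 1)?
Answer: -8584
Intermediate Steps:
E(s, b) = 2 + s (E(s, b) = 6 + (s - 4) = 6 + (-4 + s) = 2 + s)
D(r) = 2 + 2*r (D(r) = r + (2 + r) = 2 + 2*r)
74*(-114 + D(-2)) = 74*(-114 + (2 + 2*(-2))) = 74*(-114 + (2 - 4)) = 74*(-114 - 2) = 74*(-116) = -8584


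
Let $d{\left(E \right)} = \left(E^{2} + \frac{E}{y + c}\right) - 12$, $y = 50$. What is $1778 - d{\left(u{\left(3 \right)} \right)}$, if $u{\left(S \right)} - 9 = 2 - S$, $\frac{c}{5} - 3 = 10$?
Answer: $\frac{198482}{115} \approx 1725.9$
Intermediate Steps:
$c = 65$ ($c = 15 + 5 \cdot 10 = 15 + 50 = 65$)
$u{\left(S \right)} = 11 - S$ ($u{\left(S \right)} = 9 - \left(-2 + S\right) = 11 - S$)
$d{\left(E \right)} = -12 + E^{2} + \frac{E}{115}$ ($d{\left(E \right)} = \left(E^{2} + \frac{E}{50 + 65}\right) - 12 = \left(E^{2} + \frac{E}{115}\right) - 12 = -12 + E^{2} + \frac{E}{115}$)
$1778 - d{\left(u{\left(3 \right)} \right)} = 1778 - \left(-12 + \left(11 - 3\right)^{2} + \frac{11 - 3}{115}\right) = 1778 - \left(-12 + 8^{2} + \frac{1}{115} \cdot 8\right) = 1778 - \left(-12 + 64 + \frac{8}{115}\right) = 1778 - \frac{5988}{115} = \frac{198482}{115}$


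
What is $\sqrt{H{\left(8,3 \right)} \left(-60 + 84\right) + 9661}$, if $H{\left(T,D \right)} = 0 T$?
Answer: $\sqrt{9661} \approx 98.29$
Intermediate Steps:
$H{\left(T,D \right)} = 0$
$\sqrt{H{\left(8,3 \right)} \left(-60 + 84\right) + 9661} = \sqrt{0 \left(-60 + 84\right) + 9661} = \sqrt{0 \cdot 24 + 9661} = \sqrt{0 + 9661} = \sqrt{9661}$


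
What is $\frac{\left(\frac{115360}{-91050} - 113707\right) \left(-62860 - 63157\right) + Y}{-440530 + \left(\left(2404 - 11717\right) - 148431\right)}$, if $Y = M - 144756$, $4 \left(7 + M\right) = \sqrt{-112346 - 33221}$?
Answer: $- \frac{65232908706496}{2723642385} - \frac{i \sqrt{145567}}{2393096} \approx -23951.0 - 0.00015943 i$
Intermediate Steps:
$M = -7 + \frac{i \sqrt{145567}}{4}$ ($M = -7 + \frac{\sqrt{-112346 - 33221}}{4} = -7 + \frac{\sqrt{-145567}}{4} = -7 + \frac{i \sqrt{145567}}{4} \approx -7.0 + 95.383 i$)
$Y = -144763 + \frac{i \sqrt{145567}}{4}$ ($Y = \left(-7 + \frac{i \sqrt{145567}}{4}\right) - 144756 = -144763 + \frac{i \sqrt{145567}}{4} \approx -1.4476 \cdot 10^{5} + 95.383 i$)
$\frac{\left(\frac{115360}{-91050} - 113707\right) \left(-62860 - 63157\right) + Y}{-440530 + \left(\left(2404 - 11717\right) - 148431\right)} = \frac{\left(\frac{115360}{-91050} - 113707\right) \left(-62860 - 63157\right) - \left(144763 - \frac{i \sqrt{145567}}{4}\right)}{-440530 + \left(\left(2404 - 11717\right) - 148431\right)} = \frac{\left(115360 \left(- \frac{1}{91050}\right) - 113707\right) \left(-126017\right) - \left(144763 - \frac{i \sqrt{145567}}{4}\right)}{-440530 - 157744} = \frac{\left(- \frac{11536}{9105} - 113707\right) \left(-126017\right) - \left(144763 - \frac{i \sqrt{145567}}{4}\right)}{-440530 - 157744} = \frac{\left(- \frac{1035313771}{9105}\right) \left(-126017\right) - \left(144763 - \frac{i \sqrt{145567}}{4}\right)}{-598274} = \left(\frac{130467135480107}{9105} - \left(144763 - \frac{i \sqrt{145567}}{4}\right)\right) \left(- \frac{1}{598274}\right) = \left(\frac{130465817412992}{9105} + \frac{i \sqrt{145567}}{4}\right) \left(- \frac{1}{598274}\right) = - \frac{65232908706496}{2723642385} - \frac{i \sqrt{145567}}{2393096}$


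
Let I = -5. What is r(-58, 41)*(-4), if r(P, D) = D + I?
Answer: -144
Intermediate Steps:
r(P, D) = -5 + D (r(P, D) = D - 5 = -5 + D)
r(-58, 41)*(-4) = (-5 + 41)*(-4) = 36*(-4) = -144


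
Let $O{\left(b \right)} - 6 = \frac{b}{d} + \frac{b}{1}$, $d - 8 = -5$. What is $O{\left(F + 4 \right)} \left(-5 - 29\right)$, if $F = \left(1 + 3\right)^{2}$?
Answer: $- \frac{3332}{3} \approx -1110.7$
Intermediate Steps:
$d = 3$ ($d = 8 - 5 = 3$)
$F = 16$ ($F = 4^{2} = 16$)
$O{\left(b \right)} = 6 + \frac{4 b}{3}$ ($O{\left(b \right)} = 6 + \left(\frac{b}{3} + \frac{b}{1}\right) = 6 + \left(b \frac{1}{3} + b 1\right) = 6 + \left(\frac{b}{3} + b\right) = 6 + \frac{4 b}{3}$)
$O{\left(F + 4 \right)} \left(-5 - 29\right) = \left(6 + \frac{4 \left(16 + 4\right)}{3}\right) \left(-5 - 29\right) = \left(6 + \frac{4}{3} \cdot 20\right) \left(-34\right) = \left(6 + \frac{80}{3}\right) \left(-34\right) = \frac{98}{3} \left(-34\right) = - \frac{3332}{3}$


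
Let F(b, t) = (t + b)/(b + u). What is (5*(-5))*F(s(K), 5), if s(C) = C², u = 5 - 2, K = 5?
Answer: -375/14 ≈ -26.786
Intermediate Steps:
u = 3
F(b, t) = (b + t)/(3 + b) (F(b, t) = (t + b)/(b + 3) = (b + t)/(3 + b))
(5*(-5))*F(s(K), 5) = (5*(-5))*((5² + 5)/(3 + 5²)) = -25*(25 + 5)/(3 + 25) = -25*30/28 = -25*15/14 = -375/14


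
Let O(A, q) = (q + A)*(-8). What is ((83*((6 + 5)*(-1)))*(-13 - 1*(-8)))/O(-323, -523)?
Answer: 4565/6768 ≈ 0.67450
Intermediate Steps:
O(A, q) = -8*A - 8*q (O(A, q) = (A + q)*(-8) = -8*A - 8*q)
((83*((6 + 5)*(-1)))*(-13 - 1*(-8)))/O(-323, -523) = ((83*((6 + 5)*(-1)))*(-13 - 1*(-8)))/(-8*(-323) - 8*(-523)) = ((83*(11*(-1)))*(-13 + 8))/(2584 + 4184) = ((83*(-11))*(-5))/6768 = -913*(-5)*(1/6768) = 4565*(1/6768) = 4565/6768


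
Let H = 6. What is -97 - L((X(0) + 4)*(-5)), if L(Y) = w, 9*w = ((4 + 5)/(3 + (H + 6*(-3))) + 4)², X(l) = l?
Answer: -98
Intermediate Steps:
w = 1 (w = ((4 + 5)/(3 + (6 + 6*(-3))) + 4)²/9 = (9/(3 + (6 - 18)) + 4)²/9 = (9/(3 - 12) + 4)²/9 = (9/(-9) + 4)²/9 = (9*(-⅑) + 4)²/9 = (-1 + 4)²/9 = (⅑)*3² = (⅑)*9 = 1)
L(Y) = 1
-97 - L((X(0) + 4)*(-5)) = -97 - 1*1 = -97 - 1 = -98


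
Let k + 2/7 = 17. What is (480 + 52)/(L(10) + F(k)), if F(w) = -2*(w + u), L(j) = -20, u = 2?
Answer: -1862/201 ≈ -9.2637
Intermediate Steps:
k = 117/7 (k = -2/7 + 17 = 117/7 ≈ 16.714)
F(w) = -4 - 2*w (F(w) = -2*(w + 2) = -2*(2 + w) = -4 - 2*w)
(480 + 52)/(L(10) + F(k)) = (480 + 52)/(-20 + (-4 - 2*117/7)) = 532/(-20 + (-4 - 234/7)) = 532/(-20 - 262/7) = 532/(-402/7) = 532*(-7/402) = -1862/201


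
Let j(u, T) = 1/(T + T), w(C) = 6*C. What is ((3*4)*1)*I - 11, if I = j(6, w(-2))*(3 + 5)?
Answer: -15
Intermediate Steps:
j(u, T) = 1/(2*T)
I = -⅓ (I = (1/(2*((6*(-2)))))*(3 + 5) = ((½)/(-12))*8 = ((½)*(-1/12))*8 = -1/24*8 = -⅓ ≈ -0.33333)
((3*4)*1)*I - 11 = ((3*4)*1)*(-⅓) - 11 = (12*1)*(-⅓) - 11 = 12*(-⅓) - 11 = -4 - 11 = -15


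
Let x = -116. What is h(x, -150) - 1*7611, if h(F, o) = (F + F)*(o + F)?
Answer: 54101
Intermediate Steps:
h(F, o) = 2*F*(F + o) (h(F, o) = (2*F)*(F + o) = 2*F*(F + o))
h(x, -150) - 1*7611 = 2*(-116)*(-116 - 150) - 1*7611 = 2*(-116)*(-266) - 7611 = 61712 - 7611 = 54101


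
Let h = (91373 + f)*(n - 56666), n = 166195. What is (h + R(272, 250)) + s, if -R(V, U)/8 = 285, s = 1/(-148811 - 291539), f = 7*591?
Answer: 4606550893778499/440350 ≈ 1.0461e+10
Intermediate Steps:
f = 4137
h = 10461114790 (h = (91373 + 4137)*(166195 - 56666) = 95510*109529 = 10461114790)
s = -1/440350 (s = 1/(-440350) = -1/440350 ≈ -2.2709e-6)
R(V, U) = -2280 (R(V, U) = -8*285 = -2280)
(h + R(272, 250)) + s = (10461114790 - 2280) - 1/440350 = 10461112510 - 1/440350 = 4606550893778499/440350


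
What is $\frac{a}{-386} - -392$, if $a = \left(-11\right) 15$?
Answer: $\frac{151477}{386} \approx 392.43$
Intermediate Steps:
$a = -165$
$\frac{a}{-386} - -392 = - \frac{165}{-386} - -392 = \left(-165\right) \left(- \frac{1}{386}\right) + 392 = \frac{165}{386} + 392 = \frac{151477}{386}$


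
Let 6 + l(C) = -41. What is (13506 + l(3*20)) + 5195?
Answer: 18654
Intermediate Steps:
l(C) = -47 (l(C) = -6 - 41 = -47)
(13506 + l(3*20)) + 5195 = (13506 - 47) + 5195 = 13459 + 5195 = 18654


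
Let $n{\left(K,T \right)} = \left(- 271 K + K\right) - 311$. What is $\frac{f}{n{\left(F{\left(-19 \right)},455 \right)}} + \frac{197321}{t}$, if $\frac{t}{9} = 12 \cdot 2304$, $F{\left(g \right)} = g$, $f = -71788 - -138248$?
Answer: $\frac{17488264619}{1199121408} \approx 14.584$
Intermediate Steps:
$f = 66460$ ($f = -71788 + 138248 = 66460$)
$t = 248832$ ($t = 9 \cdot 12 \cdot 2304 = 9 \cdot 27648 = 248832$)
$n{\left(K,T \right)} = -311 - 270 K$ ($n{\left(K,T \right)} = - 270 K - 311 = -311 - 270 K$)
$\frac{f}{n{\left(F{\left(-19 \right)},455 \right)}} + \frac{197321}{t} = \frac{66460}{-311 - -5130} + \frac{197321}{248832} = \frac{66460}{-311 + 5130} + 197321 \cdot \frac{1}{248832} = \frac{66460}{4819} + \frac{197321}{248832} = \frac{17488264619}{1199121408}$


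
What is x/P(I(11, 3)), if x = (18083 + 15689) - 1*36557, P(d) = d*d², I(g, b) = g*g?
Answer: -2785/1771561 ≈ -0.0015721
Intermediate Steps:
I(g, b) = g²
P(d) = d³
x = -2785 (x = 33772 - 36557 = -2785)
x/P(I(11, 3)) = -2785/((11²)³) = -2785/(121³) = -2785/1771561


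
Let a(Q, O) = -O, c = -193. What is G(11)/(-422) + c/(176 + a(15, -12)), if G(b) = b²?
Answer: -52097/39668 ≈ -1.3133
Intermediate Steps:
G(11)/(-422) + c/(176 + a(15, -12)) = 11²/(-422) - 193/(176 - 1*(-12)) = 121*(-1/422) - 193/(176 + 12) = -121/422 - 193/188 = -52097/39668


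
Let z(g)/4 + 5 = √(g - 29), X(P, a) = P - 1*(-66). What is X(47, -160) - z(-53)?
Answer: 133 - 4*I*√82 ≈ 133.0 - 36.222*I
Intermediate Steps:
X(P, a) = 66 + P (X(P, a) = P + 66 = 66 + P)
z(g) = -20 + 4*√(-29 + g) (z(g) = -20 + 4*√(g - 29) = -20 + 4*√(-29 + g))
X(47, -160) - z(-53) = (66 + 47) - (-20 + 4*√(-29 - 53)) = 113 - (-20 + 4*√(-82)) = 113 - (-20 + 4*(I*√82)) = 113 - (-20 + 4*I*√82) = 113 + (20 - 4*I*√82) = 133 - 4*I*√82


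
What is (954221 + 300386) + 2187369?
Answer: 3441976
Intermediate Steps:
(954221 + 300386) + 2187369 = 1254607 + 2187369 = 3441976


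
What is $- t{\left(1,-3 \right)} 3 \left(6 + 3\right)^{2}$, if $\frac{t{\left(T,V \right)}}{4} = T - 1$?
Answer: $0$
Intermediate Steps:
$t{\left(T,V \right)} = -4 + 4 T$ ($t{\left(T,V \right)} = 4 \left(T - 1\right) = 4 \left(-1 + T\right) = -4 + 4 T$)
$- t{\left(1,-3 \right)} 3 \left(6 + 3\right)^{2} = - \left(-4 + 4 \cdot 1\right) 3 \left(6 + 3\right)^{2} = - \left(-4 + 4\right) 3 \cdot 9^{2} = - 0 \cdot 3 \cdot 81 = - 0 \cdot 81 = \left(-1\right) 0 = 0$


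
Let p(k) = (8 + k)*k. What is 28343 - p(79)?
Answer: 21470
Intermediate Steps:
p(k) = k*(8 + k)
28343 - p(79) = 28343 - 79*(8 + 79) = 28343 - 79*87 = 28343 - 1*6873 = 28343 - 6873 = 21470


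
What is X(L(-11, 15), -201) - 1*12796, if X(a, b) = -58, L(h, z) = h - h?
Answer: -12854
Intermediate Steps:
L(h, z) = 0
X(L(-11, 15), -201) - 1*12796 = -58 - 1*12796 = -58 - 12796 = -12854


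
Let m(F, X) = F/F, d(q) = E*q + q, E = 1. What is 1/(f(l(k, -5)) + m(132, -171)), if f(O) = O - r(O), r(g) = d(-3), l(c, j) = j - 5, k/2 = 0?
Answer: -1/3 ≈ -0.33333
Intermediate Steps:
k = 0 (k = 2*0 = 0)
l(c, j) = -5 + j
d(q) = 2*q (d(q) = 1*q + q = q + q = 2*q)
m(F, X) = 1
r(g) = -6 (r(g) = 2*(-3) = -6)
f(O) = 6 + O (f(O) = O - 1*(-6) = O + 6 = 6 + O)
1/(f(l(k, -5)) + m(132, -171)) = 1/((6 + (-5 - 5)) + 1) = 1/((6 - 10) + 1) = 1/(-4 + 1) = 1/(-3) = -1/3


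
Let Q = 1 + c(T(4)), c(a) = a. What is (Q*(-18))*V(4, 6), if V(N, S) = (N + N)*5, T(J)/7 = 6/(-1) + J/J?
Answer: 24480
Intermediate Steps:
T(J) = -35 (T(J) = 7*(6/(-1) + J/J) = 7*(6*(-1) + 1) = 7*(-6 + 1) = 7*(-5) = -35)
V(N, S) = 10*N (V(N, S) = (2*N)*5 = 10*N)
Q = -34 (Q = 1 - 35 = -34)
(Q*(-18))*V(4, 6) = (-34*(-18))*(10*4) = 612*40 = 24480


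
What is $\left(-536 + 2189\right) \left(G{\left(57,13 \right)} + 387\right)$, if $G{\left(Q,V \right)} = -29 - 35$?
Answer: $533919$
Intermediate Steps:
$G{\left(Q,V \right)} = -64$ ($G{\left(Q,V \right)} = -29 - 35 = -64$)
$\left(-536 + 2189\right) \left(G{\left(57,13 \right)} + 387\right) = \left(-536 + 2189\right) \left(-64 + 387\right) = 1653 \cdot 323 = 533919$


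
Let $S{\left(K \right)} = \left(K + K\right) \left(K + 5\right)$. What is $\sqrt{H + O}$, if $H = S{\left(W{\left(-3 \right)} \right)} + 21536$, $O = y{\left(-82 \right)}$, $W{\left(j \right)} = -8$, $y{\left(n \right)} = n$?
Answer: $\sqrt{21502} \approx 146.64$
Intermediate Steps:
$O = -82$
$S{\left(K \right)} = 2 K \left(5 + K\right)$
$H = 21584$ ($H = 2 \left(-8\right) \left(5 - 8\right) + 21536 = 2 \left(-8\right) \left(-3\right) + 21536 = 48 + 21536 = 21584$)
$\sqrt{H + O} = \sqrt{21584 - 82} = \sqrt{21502}$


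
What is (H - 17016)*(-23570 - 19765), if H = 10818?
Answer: 268590330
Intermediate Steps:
(H - 17016)*(-23570 - 19765) = (10818 - 17016)*(-23570 - 19765) = -6198*(-43335) = 268590330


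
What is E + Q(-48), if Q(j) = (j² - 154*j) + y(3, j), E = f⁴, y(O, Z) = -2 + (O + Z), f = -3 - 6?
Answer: 16210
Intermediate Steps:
f = -9
y(O, Z) = -2 + O + Z
E = 6561 (E = (-9)⁴ = 6561)
Q(j) = 1 + j² - 153*j (Q(j) = (j² - 154*j) + (-2 + 3 + j) = (j² - 154*j) + (1 + j) = 1 + j² - 153*j)
E + Q(-48) = 6561 + (1 + (-48)² - 153*(-48)) = 6561 + (1 + 2304 + 7344) = 6561 + 9649 = 16210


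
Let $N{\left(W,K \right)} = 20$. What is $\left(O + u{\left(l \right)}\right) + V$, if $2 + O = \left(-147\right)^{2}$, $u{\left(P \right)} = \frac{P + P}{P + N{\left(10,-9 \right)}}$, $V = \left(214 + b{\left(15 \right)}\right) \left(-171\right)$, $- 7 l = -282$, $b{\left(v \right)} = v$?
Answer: $- \frac{3703190}{211} \approx -17551.0$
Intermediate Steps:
$l = \frac{282}{7}$ ($l = \left(- \frac{1}{7}\right) \left(-282\right) = \frac{282}{7} \approx 40.286$)
$V = -39159$ ($V = \left(214 + 15\right) \left(-171\right) = 229 \left(-171\right) = -39159$)
$u{\left(P \right)} = \frac{2 P}{20 + P}$ ($u{\left(P \right)} = \frac{P + P}{P + 20} = \frac{2 P}{20 + P}$)
$O = 21607$ ($O = -2 + \left(-147\right)^{2} = -2 + 21609 = 21607$)
$\left(O + u{\left(l \right)}\right) + V = \left(21607 + 2 \cdot \frac{282}{7} \frac{1}{20 + \frac{282}{7}}\right) - 39159 = \left(21607 + 2 \cdot \frac{282}{7} \frac{1}{\frac{422}{7}}\right) - 39159 = \left(21607 + 2 \cdot \frac{282}{7} \cdot \frac{7}{422}\right) - 39159 = \left(21607 + \frac{282}{211}\right) - 39159 = \frac{4559359}{211} - 39159 = - \frac{3703190}{211}$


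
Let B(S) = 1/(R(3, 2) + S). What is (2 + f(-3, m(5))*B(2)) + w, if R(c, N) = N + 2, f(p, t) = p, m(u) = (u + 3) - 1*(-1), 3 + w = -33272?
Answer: -66547/2 ≈ -33274.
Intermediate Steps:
w = -33275 (w = -3 - 33272 = -33275)
m(u) = 4 + u (m(u) = (3 + u) + 1 = 4 + u)
R(c, N) = 2 + N
B(S) = 1/(4 + S) (B(S) = 1/((2 + 2) + S) = 1/(4 + S))
(2 + f(-3, m(5))*B(2)) + w = (2 - 3/(4 + 2)) - 33275 = (2 - 3/6) - 33275 = (2 - 3*⅙) - 33275 = (2 - ½) - 33275 = 3/2 - 33275 = -66547/2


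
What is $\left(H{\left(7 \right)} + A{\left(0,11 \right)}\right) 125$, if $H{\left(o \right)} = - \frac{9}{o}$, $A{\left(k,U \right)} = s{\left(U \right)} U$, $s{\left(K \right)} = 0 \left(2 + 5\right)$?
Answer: $- \frac{1125}{7} \approx -160.71$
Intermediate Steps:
$s{\left(K \right)} = 0$ ($s{\left(K \right)} = 0 \cdot 7 = 0$)
$A{\left(k,U \right)} = 0$ ($A{\left(k,U \right)} = 0 U = 0$)
$\left(H{\left(7 \right)} + A{\left(0,11 \right)}\right) 125 = \left(- \frac{9}{7} + 0\right) 125 = \left(- \frac{9}{7}\right) 125 = - \frac{1125}{7}$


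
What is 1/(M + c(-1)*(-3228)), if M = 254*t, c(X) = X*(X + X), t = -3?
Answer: -1/7218 ≈ -0.00013854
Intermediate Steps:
c(X) = 2*X² (c(X) = X*(2*X) = 2*X²)
M = -762 (M = 254*(-3) = -762)
1/(M + c(-1)*(-3228)) = 1/(-762 + (2*(-1)²)*(-3228)) = 1/(-762 + (2*1)*(-3228)) = 1/(-762 + 2*(-3228)) = 1/(-762 - 6456) = 1/(-7218) = -1/7218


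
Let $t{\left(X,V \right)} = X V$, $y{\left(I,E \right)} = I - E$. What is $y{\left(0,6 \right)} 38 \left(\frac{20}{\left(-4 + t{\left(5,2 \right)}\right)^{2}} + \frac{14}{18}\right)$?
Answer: $-304$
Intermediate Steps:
$t{\left(X,V \right)} = V X$
$y{\left(0,6 \right)} 38 \left(\frac{20}{\left(-4 + t{\left(5,2 \right)}\right)^{2}} + \frac{14}{18}\right) = \left(0 - 6\right) 38 \left(\frac{20}{\left(-4 + 2 \cdot 5\right)^{2}} + \frac{14}{18}\right) = \left(0 - 6\right) 38 \left(\frac{20}{\left(-4 + 10\right)^{2}} + 14 \cdot \frac{1}{18}\right) = \left(-6\right) 38 \left(\frac{20}{6^{2}} + \frac{7}{9}\right) = - 228 \left(\frac{20}{36} + \frac{7}{9}\right) = - 228 \left(20 \cdot \frac{1}{36} + \frac{7}{9}\right) = - 228 \left(\frac{5}{9} + \frac{7}{9}\right) = \left(-228\right) \frac{4}{3} = -304$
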